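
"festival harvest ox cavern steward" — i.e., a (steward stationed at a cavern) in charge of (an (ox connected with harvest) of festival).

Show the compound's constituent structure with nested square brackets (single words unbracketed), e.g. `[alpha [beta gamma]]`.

[[festival [harvest ox]] [cavern steward]]

At the top level: head "steward" (specifically "cavern steward"); modifier "festival harvest ox".
Inside "festival harvest ox": head "ox" (specifically "harvest ox"), modifier "festival".
Inside "harvest ox": head "ox", modifier "harvest".
Inside "cavern steward": head "steward", modifier "cavern".
So the structure is [[festival [harvest ox]] [cavern steward]].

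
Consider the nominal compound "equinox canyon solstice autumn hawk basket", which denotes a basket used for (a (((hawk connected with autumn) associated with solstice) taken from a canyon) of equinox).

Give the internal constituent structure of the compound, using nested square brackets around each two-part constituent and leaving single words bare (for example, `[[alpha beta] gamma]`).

Overall it is a kind of basket; the modifier is "equinox canyon solstice autumn hawk".
Inside "equinox canyon solstice autumn hawk": head "hawk" (specifically "canyon solstice autumn hawk"), modifier "equinox".
Inside "canyon solstice autumn hawk": head "hawk" (specifically "solstice autumn hawk"), modifier "canyon".
Inside "solstice autumn hawk": head "hawk" (specifically "autumn hawk"), modifier "solstice".
Inside "autumn hawk": head "hawk", modifier "autumn".
Assembled: [[equinox [canyon [solstice [autumn hawk]]]] basket].

[[equinox [canyon [solstice [autumn hawk]]]] basket]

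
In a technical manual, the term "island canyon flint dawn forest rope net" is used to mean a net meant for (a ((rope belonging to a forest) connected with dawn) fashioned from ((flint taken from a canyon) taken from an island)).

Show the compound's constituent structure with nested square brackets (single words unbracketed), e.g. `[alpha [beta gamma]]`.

At the top level: head "net"; modifier "island canyon flint dawn forest rope".
"island canyon flint dawn forest rope" → head "rope" (specifically "dawn forest rope"), modifier "island canyon flint".
"island canyon flint" → head "flint" (specifically "canyon flint"), modifier "island".
"canyon flint" → head "flint", modifier "canyon".
"dawn forest rope" → head "rope" (specifically "forest rope"), modifier "dawn".
"forest rope" → head "rope", modifier "forest".
Putting it together: [[[island [canyon flint]] [dawn [forest rope]]] net].

[[[island [canyon flint]] [dawn [forest rope]]] net]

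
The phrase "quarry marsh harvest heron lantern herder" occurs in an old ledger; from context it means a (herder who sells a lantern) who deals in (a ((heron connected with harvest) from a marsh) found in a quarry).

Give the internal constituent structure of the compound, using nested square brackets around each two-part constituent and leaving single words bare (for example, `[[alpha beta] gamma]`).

Overall it is a kind of herder (specifically "lantern herder"); the modifier is "quarry marsh harvest heron".
"quarry marsh harvest heron" → head "heron" (specifically "marsh harvest heron"), modifier "quarry".
"marsh harvest heron" → head "heron" (specifically "harvest heron"), modifier "marsh".
"harvest heron" → head "heron", modifier "harvest".
"lantern herder" → head "herder", modifier "lantern".
Putting it together: [[quarry [marsh [harvest heron]]] [lantern herder]].

[[quarry [marsh [harvest heron]]] [lantern herder]]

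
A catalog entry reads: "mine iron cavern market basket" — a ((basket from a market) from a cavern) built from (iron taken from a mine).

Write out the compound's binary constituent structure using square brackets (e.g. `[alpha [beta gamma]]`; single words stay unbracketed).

[[mine iron] [cavern [market basket]]]

Whole compound: head "basket" (specifically "cavern market basket"), modifier "mine iron".
Inside "mine iron": head "iron", modifier "mine".
Inside "cavern market basket": head "basket" (specifically "market basket"), modifier "cavern".
Inside "market basket": head "basket", modifier "market".
So the structure is [[mine iron] [cavern [market basket]]].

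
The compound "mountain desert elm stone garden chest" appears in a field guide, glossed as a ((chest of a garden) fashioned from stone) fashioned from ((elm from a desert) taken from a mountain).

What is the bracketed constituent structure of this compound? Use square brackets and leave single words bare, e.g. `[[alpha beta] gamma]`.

Whole compound: head "chest" (specifically "stone garden chest"), modifier "mountain desert elm".
"mountain desert elm" → head "elm" (specifically "desert elm"), modifier "mountain".
"desert elm" → head "elm", modifier "desert".
"stone garden chest" → head "chest" (specifically "garden chest"), modifier "stone".
"garden chest" → head "chest", modifier "garden".
Assembled: [[mountain [desert elm]] [stone [garden chest]]].

[[mountain [desert elm]] [stone [garden chest]]]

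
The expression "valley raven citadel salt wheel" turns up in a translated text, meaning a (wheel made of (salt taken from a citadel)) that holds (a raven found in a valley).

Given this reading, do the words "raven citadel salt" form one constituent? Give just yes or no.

The top-level split is [valley raven] [citadel salt wheel]; the full structure is [[valley raven] [[citadel salt] wheel]].
"raven citadel salt" straddles a constituent boundary, so it is not a single unit.

no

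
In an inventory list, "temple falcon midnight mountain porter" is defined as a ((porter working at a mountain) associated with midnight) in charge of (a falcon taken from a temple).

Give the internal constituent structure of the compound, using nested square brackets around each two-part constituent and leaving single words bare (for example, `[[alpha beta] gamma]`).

At the top level: head "porter" (specifically "midnight mountain porter"); modifier "temple falcon".
Within "temple falcon", the head is "falcon" and the modifier is "temple".
Within "midnight mountain porter", the head is "porter" (specifically "mountain porter") and the modifier is "midnight".
Within "mountain porter", the head is "porter" and the modifier is "mountain".
Assembled: [[temple falcon] [midnight [mountain porter]]].

[[temple falcon] [midnight [mountain porter]]]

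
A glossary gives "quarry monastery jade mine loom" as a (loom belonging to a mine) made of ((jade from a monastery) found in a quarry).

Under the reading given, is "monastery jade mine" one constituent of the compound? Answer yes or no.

The top-level split is [quarry monastery jade] [mine loom]; the full structure is [[quarry [monastery jade]] [mine loom]].
"monastery jade mine" straddles a constituent boundary, so it is not a single unit.

no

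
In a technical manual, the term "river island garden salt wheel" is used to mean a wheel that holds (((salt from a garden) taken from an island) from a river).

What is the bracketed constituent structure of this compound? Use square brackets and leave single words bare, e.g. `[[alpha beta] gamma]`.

The outermost head in the paraphrase is "wheel", modified by "river island garden salt".
Within "river island garden salt", the head is "salt" (specifically "island garden salt") and the modifier is "river".
Within "island garden salt", the head is "salt" (specifically "garden salt") and the modifier is "island".
Within "garden salt", the head is "salt" and the modifier is "garden".
Assembled: [[river [island [garden salt]]] wheel].

[[river [island [garden salt]]] wheel]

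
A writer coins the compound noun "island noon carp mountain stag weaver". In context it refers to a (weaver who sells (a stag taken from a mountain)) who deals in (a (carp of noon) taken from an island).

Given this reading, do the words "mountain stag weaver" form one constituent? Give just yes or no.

yes

The paraphrase groups the words so that "mountain stag weaver" is one unit: it corresponds to a single parenthesized sub-phrase.
The full structure is [[island [noon carp]] [[mountain stag] weaver]], in which [mountain stag weaver] is a constituent.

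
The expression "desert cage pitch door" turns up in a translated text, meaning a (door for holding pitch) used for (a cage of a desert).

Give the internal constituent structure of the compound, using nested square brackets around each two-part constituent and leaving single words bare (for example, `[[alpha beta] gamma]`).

Whole compound: head "door" (specifically "pitch door"), modifier "desert cage".
"desert cage" → head "cage", modifier "desert".
"pitch door" → head "door", modifier "pitch".
Putting it together: [[desert cage] [pitch door]].

[[desert cage] [pitch door]]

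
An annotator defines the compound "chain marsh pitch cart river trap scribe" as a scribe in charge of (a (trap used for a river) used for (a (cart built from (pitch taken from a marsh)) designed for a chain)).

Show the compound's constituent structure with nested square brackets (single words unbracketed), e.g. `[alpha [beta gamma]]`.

[[[chain [[marsh pitch] cart]] [river trap]] scribe]

Overall it is a kind of scribe; the modifier is "chain marsh pitch cart river trap".
Inside "chain marsh pitch cart river trap": head "trap" (specifically "river trap"), modifier "chain marsh pitch cart".
Inside "chain marsh pitch cart": head "cart" (specifically "marsh pitch cart"), modifier "chain".
Inside "marsh pitch cart": head "cart", modifier "marsh pitch".
Inside "marsh pitch": head "pitch", modifier "marsh".
Inside "river trap": head "trap", modifier "river".
Putting it together: [[[chain [[marsh pitch] cart]] [river trap]] scribe].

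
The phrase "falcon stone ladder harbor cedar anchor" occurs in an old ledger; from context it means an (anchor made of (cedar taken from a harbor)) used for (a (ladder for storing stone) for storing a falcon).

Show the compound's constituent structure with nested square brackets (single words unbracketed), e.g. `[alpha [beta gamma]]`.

[[falcon [stone ladder]] [[harbor cedar] anchor]]

At the top level: head "anchor" (specifically "harbor cedar anchor"); modifier "falcon stone ladder".
Inside "falcon stone ladder": head "ladder" (specifically "stone ladder"), modifier "falcon".
Inside "stone ladder": head "ladder", modifier "stone".
Inside "harbor cedar anchor": head "anchor", modifier "harbor cedar".
Inside "harbor cedar": head "cedar", modifier "harbor".
So the structure is [[falcon [stone ladder]] [[harbor cedar] anchor]].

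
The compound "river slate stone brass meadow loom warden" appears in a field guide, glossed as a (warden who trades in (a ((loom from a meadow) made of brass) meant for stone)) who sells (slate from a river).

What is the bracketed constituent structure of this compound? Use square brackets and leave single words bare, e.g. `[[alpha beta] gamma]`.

[[river slate] [[stone [brass [meadow loom]]] warden]]

The outermost head in the paraphrase is "warden" (specifically "stone brass meadow loom warden"), modified by "river slate".
Inside "river slate": head "slate", modifier "river".
Inside "stone brass meadow loom warden": head "warden", modifier "stone brass meadow loom".
Inside "stone brass meadow loom": head "loom" (specifically "brass meadow loom"), modifier "stone".
Inside "brass meadow loom": head "loom" (specifically "meadow loom"), modifier "brass".
Inside "meadow loom": head "loom", modifier "meadow".
Assembled: [[river slate] [[stone [brass [meadow loom]]] warden]].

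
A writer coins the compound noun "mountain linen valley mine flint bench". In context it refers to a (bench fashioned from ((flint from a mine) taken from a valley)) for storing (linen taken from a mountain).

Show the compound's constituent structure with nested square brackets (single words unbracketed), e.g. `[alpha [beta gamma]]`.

At the top level: head "bench" (specifically "valley mine flint bench"); modifier "mountain linen".
Within "mountain linen", the head is "linen" and the modifier is "mountain".
Within "valley mine flint bench", the head is "bench" and the modifier is "valley mine flint".
Within "valley mine flint", the head is "flint" (specifically "mine flint") and the modifier is "valley".
Within "mine flint", the head is "flint" and the modifier is "mine".
Putting it together: [[mountain linen] [[valley [mine flint]] bench]].

[[mountain linen] [[valley [mine flint]] bench]]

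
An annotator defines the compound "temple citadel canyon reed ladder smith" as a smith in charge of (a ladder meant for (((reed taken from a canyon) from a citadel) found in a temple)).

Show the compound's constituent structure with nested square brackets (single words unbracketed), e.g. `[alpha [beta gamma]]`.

Overall it is a kind of smith; the modifier is "temple citadel canyon reed ladder".
Within "temple citadel canyon reed ladder", the head is "ladder" and the modifier is "temple citadel canyon reed".
Within "temple citadel canyon reed", the head is "reed" (specifically "citadel canyon reed") and the modifier is "temple".
Within "citadel canyon reed", the head is "reed" (specifically "canyon reed") and the modifier is "citadel".
Within "canyon reed", the head is "reed" and the modifier is "canyon".
So the structure is [[[temple [citadel [canyon reed]]] ladder] smith].

[[[temple [citadel [canyon reed]]] ladder] smith]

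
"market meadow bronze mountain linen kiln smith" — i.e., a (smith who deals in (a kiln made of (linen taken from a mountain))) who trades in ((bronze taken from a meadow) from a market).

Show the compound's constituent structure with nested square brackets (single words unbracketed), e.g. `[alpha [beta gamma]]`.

[[market [meadow bronze]] [[[mountain linen] kiln] smith]]

At the top level: head "smith" (specifically "mountain linen kiln smith"); modifier "market meadow bronze".
Inside "market meadow bronze": head "bronze" (specifically "meadow bronze"), modifier "market".
Inside "meadow bronze": head "bronze", modifier "meadow".
Inside "mountain linen kiln smith": head "smith", modifier "mountain linen kiln".
Inside "mountain linen kiln": head "kiln", modifier "mountain linen".
Inside "mountain linen": head "linen", modifier "mountain".
So the structure is [[market [meadow bronze]] [[[mountain linen] kiln] smith]].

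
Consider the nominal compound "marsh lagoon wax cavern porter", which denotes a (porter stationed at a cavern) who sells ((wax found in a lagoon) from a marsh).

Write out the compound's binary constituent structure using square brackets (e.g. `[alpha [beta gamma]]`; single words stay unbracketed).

[[marsh [lagoon wax]] [cavern porter]]

The outermost head in the paraphrase is "porter" (specifically "cavern porter"), modified by "marsh lagoon wax".
Within "marsh lagoon wax", the head is "wax" (specifically "lagoon wax") and the modifier is "marsh".
Within "lagoon wax", the head is "wax" and the modifier is "lagoon".
Within "cavern porter", the head is "porter" and the modifier is "cavern".
Putting it together: [[marsh [lagoon wax]] [cavern porter]].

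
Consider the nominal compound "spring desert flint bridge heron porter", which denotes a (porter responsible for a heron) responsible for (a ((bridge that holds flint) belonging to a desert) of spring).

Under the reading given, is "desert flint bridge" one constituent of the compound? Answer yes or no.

The paraphrase groups the words so that "desert flint bridge" is one unit: it corresponds to a single parenthesized sub-phrase.
The full structure is [[spring [desert [flint bridge]]] [heron porter]], in which [desert flint bridge] is a constituent.

yes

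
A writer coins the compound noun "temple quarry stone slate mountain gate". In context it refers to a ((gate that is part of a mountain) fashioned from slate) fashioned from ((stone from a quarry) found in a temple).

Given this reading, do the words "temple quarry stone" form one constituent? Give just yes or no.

The paraphrase groups the words so that "temple quarry stone" is one unit: it corresponds to a single parenthesized sub-phrase.
The full structure is [[temple [quarry stone]] [slate [mountain gate]]], in which [temple quarry stone] is a constituent.

yes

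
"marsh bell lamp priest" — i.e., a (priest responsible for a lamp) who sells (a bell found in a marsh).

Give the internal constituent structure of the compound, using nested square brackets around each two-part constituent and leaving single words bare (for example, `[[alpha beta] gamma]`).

Overall it is a kind of priest (specifically "lamp priest"); the modifier is "marsh bell".
Within "marsh bell", the head is "bell" and the modifier is "marsh".
Within "lamp priest", the head is "priest" and the modifier is "lamp".
Putting it together: [[marsh bell] [lamp priest]].

[[marsh bell] [lamp priest]]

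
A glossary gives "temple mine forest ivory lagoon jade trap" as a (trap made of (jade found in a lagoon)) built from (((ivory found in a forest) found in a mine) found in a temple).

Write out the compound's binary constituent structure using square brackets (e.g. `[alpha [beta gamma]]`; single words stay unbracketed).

[[temple [mine [forest ivory]]] [[lagoon jade] trap]]

The outermost head in the paraphrase is "trap" (specifically "lagoon jade trap"), modified by "temple mine forest ivory".
"temple mine forest ivory" → head "ivory" (specifically "mine forest ivory"), modifier "temple".
"mine forest ivory" → head "ivory" (specifically "forest ivory"), modifier "mine".
"forest ivory" → head "ivory", modifier "forest".
"lagoon jade trap" → head "trap", modifier "lagoon jade".
"lagoon jade" → head "jade", modifier "lagoon".
Assembled: [[temple [mine [forest ivory]]] [[lagoon jade] trap]].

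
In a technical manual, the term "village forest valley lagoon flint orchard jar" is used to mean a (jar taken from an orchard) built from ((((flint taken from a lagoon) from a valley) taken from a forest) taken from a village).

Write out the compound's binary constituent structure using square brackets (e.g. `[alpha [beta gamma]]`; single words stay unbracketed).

At the top level: head "jar" (specifically "orchard jar"); modifier "village forest valley lagoon flint".
"village forest valley lagoon flint" → head "flint" (specifically "forest valley lagoon flint"), modifier "village".
"forest valley lagoon flint" → head "flint" (specifically "valley lagoon flint"), modifier "forest".
"valley lagoon flint" → head "flint" (specifically "lagoon flint"), modifier "valley".
"lagoon flint" → head "flint", modifier "lagoon".
"orchard jar" → head "jar", modifier "orchard".
So the structure is [[village [forest [valley [lagoon flint]]]] [orchard jar]].

[[village [forest [valley [lagoon flint]]]] [orchard jar]]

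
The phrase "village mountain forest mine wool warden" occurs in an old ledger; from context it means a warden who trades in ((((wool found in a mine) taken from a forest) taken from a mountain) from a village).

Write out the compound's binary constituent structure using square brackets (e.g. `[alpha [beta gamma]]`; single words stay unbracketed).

[[village [mountain [forest [mine wool]]]] warden]

At the top level: head "warden"; modifier "village mountain forest mine wool".
Within "village mountain forest mine wool", the head is "wool" (specifically "mountain forest mine wool") and the modifier is "village".
Within "mountain forest mine wool", the head is "wool" (specifically "forest mine wool") and the modifier is "mountain".
Within "forest mine wool", the head is "wool" (specifically "mine wool") and the modifier is "forest".
Within "mine wool", the head is "wool" and the modifier is "mine".
So the structure is [[village [mountain [forest [mine wool]]]] warden].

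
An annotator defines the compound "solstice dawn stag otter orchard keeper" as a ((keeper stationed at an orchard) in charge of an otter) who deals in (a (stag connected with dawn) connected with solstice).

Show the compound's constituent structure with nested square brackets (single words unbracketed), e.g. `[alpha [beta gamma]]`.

[[solstice [dawn stag]] [otter [orchard keeper]]]

At the top level: head "keeper" (specifically "otter orchard keeper"); modifier "solstice dawn stag".
Within "solstice dawn stag", the head is "stag" (specifically "dawn stag") and the modifier is "solstice".
Within "dawn stag", the head is "stag" and the modifier is "dawn".
Within "otter orchard keeper", the head is "keeper" (specifically "orchard keeper") and the modifier is "otter".
Within "orchard keeper", the head is "keeper" and the modifier is "orchard".
Putting it together: [[solstice [dawn stag]] [otter [orchard keeper]]].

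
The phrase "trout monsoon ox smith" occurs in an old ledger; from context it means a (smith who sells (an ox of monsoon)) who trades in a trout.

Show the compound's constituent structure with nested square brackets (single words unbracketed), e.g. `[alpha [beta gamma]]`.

[trout [[monsoon ox] smith]]

At the top level: head "smith" (specifically "monsoon ox smith"); modifier "trout".
"monsoon ox smith" → head "smith", modifier "monsoon ox".
"monsoon ox" → head "ox", modifier "monsoon".
So the structure is [trout [[monsoon ox] smith]].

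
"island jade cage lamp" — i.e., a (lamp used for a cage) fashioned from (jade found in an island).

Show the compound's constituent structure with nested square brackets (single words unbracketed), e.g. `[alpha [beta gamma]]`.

[[island jade] [cage lamp]]

Overall it is a kind of lamp (specifically "cage lamp"); the modifier is "island jade".
"island jade" → head "jade", modifier "island".
"cage lamp" → head "lamp", modifier "cage".
Putting it together: [[island jade] [cage lamp]].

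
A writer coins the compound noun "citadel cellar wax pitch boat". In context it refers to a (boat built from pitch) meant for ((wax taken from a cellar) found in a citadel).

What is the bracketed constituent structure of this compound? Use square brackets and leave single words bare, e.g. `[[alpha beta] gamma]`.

The outermost head in the paraphrase is "boat" (specifically "pitch boat"), modified by "citadel cellar wax".
Inside "citadel cellar wax": head "wax" (specifically "cellar wax"), modifier "citadel".
Inside "cellar wax": head "wax", modifier "cellar".
Inside "pitch boat": head "boat", modifier "pitch".
Putting it together: [[citadel [cellar wax]] [pitch boat]].

[[citadel [cellar wax]] [pitch boat]]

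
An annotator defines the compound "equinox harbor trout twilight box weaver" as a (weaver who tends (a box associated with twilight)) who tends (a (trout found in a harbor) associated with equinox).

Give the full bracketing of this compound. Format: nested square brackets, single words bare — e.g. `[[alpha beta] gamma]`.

At the top level: head "weaver" (specifically "twilight box weaver"); modifier "equinox harbor trout".
Within "equinox harbor trout", the head is "trout" (specifically "harbor trout") and the modifier is "equinox".
Within "harbor trout", the head is "trout" and the modifier is "harbor".
Within "twilight box weaver", the head is "weaver" and the modifier is "twilight box".
Within "twilight box", the head is "box" and the modifier is "twilight".
Putting it together: [[equinox [harbor trout]] [[twilight box] weaver]].

[[equinox [harbor trout]] [[twilight box] weaver]]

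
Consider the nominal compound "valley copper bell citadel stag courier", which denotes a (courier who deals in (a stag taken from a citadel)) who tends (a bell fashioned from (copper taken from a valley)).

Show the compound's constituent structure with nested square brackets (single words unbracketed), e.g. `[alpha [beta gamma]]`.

[[[valley copper] bell] [[citadel stag] courier]]

Whole compound: head "courier" (specifically "citadel stag courier"), modifier "valley copper bell".
"valley copper bell" → head "bell", modifier "valley copper".
"valley copper" → head "copper", modifier "valley".
"citadel stag courier" → head "courier", modifier "citadel stag".
"citadel stag" → head "stag", modifier "citadel".
Assembled: [[[valley copper] bell] [[citadel stag] courier]].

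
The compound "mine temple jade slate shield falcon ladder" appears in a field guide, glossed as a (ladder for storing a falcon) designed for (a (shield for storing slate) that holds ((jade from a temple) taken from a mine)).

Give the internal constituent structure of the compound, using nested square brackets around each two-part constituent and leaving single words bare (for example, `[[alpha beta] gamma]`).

[[[mine [temple jade]] [slate shield]] [falcon ladder]]

The outermost head in the paraphrase is "ladder" (specifically "falcon ladder"), modified by "mine temple jade slate shield".
"mine temple jade slate shield" → head "shield" (specifically "slate shield"), modifier "mine temple jade".
"mine temple jade" → head "jade" (specifically "temple jade"), modifier "mine".
"temple jade" → head "jade", modifier "temple".
"slate shield" → head "shield", modifier "slate".
"falcon ladder" → head "ladder", modifier "falcon".
Assembled: [[[mine [temple jade]] [slate shield]] [falcon ladder]].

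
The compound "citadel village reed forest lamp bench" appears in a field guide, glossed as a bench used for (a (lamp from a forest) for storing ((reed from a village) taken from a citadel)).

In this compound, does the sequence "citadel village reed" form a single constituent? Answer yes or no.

The paraphrase groups the words so that "citadel village reed" is one unit: it corresponds to a single parenthesized sub-phrase.
The full structure is [[[citadel [village reed]] [forest lamp]] bench], in which [citadel village reed] is a constituent.

yes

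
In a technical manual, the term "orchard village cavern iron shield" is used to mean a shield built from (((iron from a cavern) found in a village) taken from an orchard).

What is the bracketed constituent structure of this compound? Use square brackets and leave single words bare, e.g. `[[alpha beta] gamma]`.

[[orchard [village [cavern iron]]] shield]

Overall it is a kind of shield; the modifier is "orchard village cavern iron".
Within "orchard village cavern iron", the head is "iron" (specifically "village cavern iron") and the modifier is "orchard".
Within "village cavern iron", the head is "iron" (specifically "cavern iron") and the modifier is "village".
Within "cavern iron", the head is "iron" and the modifier is "cavern".
Putting it together: [[orchard [village [cavern iron]]] shield].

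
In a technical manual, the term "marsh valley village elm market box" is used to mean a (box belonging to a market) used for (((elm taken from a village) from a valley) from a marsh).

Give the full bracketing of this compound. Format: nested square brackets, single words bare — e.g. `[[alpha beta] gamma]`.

The outermost head in the paraphrase is "box" (specifically "market box"), modified by "marsh valley village elm".
"marsh valley village elm" → head "elm" (specifically "valley village elm"), modifier "marsh".
"valley village elm" → head "elm" (specifically "village elm"), modifier "valley".
"village elm" → head "elm", modifier "village".
"market box" → head "box", modifier "market".
Putting it together: [[marsh [valley [village elm]]] [market box]].

[[marsh [valley [village elm]]] [market box]]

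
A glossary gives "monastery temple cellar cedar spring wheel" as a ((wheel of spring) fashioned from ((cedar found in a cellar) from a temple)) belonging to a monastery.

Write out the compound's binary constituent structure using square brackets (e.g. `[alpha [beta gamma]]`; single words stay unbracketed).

The outermost head in the paraphrase is "wheel" (specifically "temple cellar cedar spring wheel"), modified by "monastery".
Within "temple cellar cedar spring wheel", the head is "wheel" (specifically "spring wheel") and the modifier is "temple cellar cedar".
Within "temple cellar cedar", the head is "cedar" (specifically "cellar cedar") and the modifier is "temple".
Within "cellar cedar", the head is "cedar" and the modifier is "cellar".
Within "spring wheel", the head is "wheel" and the modifier is "spring".
Assembled: [monastery [[temple [cellar cedar]] [spring wheel]]].

[monastery [[temple [cellar cedar]] [spring wheel]]]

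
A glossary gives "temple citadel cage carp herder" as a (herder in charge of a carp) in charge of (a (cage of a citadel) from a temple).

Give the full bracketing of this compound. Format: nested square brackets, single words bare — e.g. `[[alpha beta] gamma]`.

[[temple [citadel cage]] [carp herder]]

Whole compound: head "herder" (specifically "carp herder"), modifier "temple citadel cage".
Inside "temple citadel cage": head "cage" (specifically "citadel cage"), modifier "temple".
Inside "citadel cage": head "cage", modifier "citadel".
Inside "carp herder": head "herder", modifier "carp".
So the structure is [[temple [citadel cage]] [carp herder]].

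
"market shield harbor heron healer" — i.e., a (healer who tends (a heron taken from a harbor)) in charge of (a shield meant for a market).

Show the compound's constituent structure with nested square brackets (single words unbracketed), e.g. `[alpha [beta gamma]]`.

At the top level: head "healer" (specifically "harbor heron healer"); modifier "market shield".
Inside "market shield": head "shield", modifier "market".
Inside "harbor heron healer": head "healer", modifier "harbor heron".
Inside "harbor heron": head "heron", modifier "harbor".
Putting it together: [[market shield] [[harbor heron] healer]].

[[market shield] [[harbor heron] healer]]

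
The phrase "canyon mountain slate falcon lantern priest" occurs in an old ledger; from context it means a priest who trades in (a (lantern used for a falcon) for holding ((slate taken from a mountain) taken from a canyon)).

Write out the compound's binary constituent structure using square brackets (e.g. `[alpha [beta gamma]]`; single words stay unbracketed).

[[[canyon [mountain slate]] [falcon lantern]] priest]

At the top level: head "priest"; modifier "canyon mountain slate falcon lantern".
"canyon mountain slate falcon lantern" → head "lantern" (specifically "falcon lantern"), modifier "canyon mountain slate".
"canyon mountain slate" → head "slate" (specifically "mountain slate"), modifier "canyon".
"mountain slate" → head "slate", modifier "mountain".
"falcon lantern" → head "lantern", modifier "falcon".
So the structure is [[[canyon [mountain slate]] [falcon lantern]] priest].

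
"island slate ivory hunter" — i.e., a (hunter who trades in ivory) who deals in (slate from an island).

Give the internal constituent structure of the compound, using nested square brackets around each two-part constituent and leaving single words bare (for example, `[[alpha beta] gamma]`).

The outermost head in the paraphrase is "hunter" (specifically "ivory hunter"), modified by "island slate".
"island slate" → head "slate", modifier "island".
"ivory hunter" → head "hunter", modifier "ivory".
So the structure is [[island slate] [ivory hunter]].

[[island slate] [ivory hunter]]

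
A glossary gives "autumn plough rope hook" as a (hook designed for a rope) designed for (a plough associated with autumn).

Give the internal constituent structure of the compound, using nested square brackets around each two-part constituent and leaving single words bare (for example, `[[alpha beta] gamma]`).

Overall it is a kind of hook (specifically "rope hook"); the modifier is "autumn plough".
Inside "autumn plough": head "plough", modifier "autumn".
Inside "rope hook": head "hook", modifier "rope".
Assembled: [[autumn plough] [rope hook]].

[[autumn plough] [rope hook]]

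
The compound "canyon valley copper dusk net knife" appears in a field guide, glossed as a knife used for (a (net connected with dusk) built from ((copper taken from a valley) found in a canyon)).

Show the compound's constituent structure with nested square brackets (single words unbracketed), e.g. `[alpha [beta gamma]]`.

Whole compound: head "knife", modifier "canyon valley copper dusk net".
"canyon valley copper dusk net" → head "net" (specifically "dusk net"), modifier "canyon valley copper".
"canyon valley copper" → head "copper" (specifically "valley copper"), modifier "canyon".
"valley copper" → head "copper", modifier "valley".
"dusk net" → head "net", modifier "dusk".
Putting it together: [[[canyon [valley copper]] [dusk net]] knife].

[[[canyon [valley copper]] [dusk net]] knife]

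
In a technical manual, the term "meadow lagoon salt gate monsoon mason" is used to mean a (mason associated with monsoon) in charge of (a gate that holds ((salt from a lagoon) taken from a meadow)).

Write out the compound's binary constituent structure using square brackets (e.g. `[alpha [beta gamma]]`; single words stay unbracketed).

Whole compound: head "mason" (specifically "monsoon mason"), modifier "meadow lagoon salt gate".
Inside "meadow lagoon salt gate": head "gate", modifier "meadow lagoon salt".
Inside "meadow lagoon salt": head "salt" (specifically "lagoon salt"), modifier "meadow".
Inside "lagoon salt": head "salt", modifier "lagoon".
Inside "monsoon mason": head "mason", modifier "monsoon".
Putting it together: [[[meadow [lagoon salt]] gate] [monsoon mason]].

[[[meadow [lagoon salt]] gate] [monsoon mason]]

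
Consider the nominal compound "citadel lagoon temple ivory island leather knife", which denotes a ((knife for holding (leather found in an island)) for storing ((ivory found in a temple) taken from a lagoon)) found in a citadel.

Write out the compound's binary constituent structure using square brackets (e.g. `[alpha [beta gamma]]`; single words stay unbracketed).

[citadel [[lagoon [temple ivory]] [[island leather] knife]]]

Overall it is a kind of knife (specifically "lagoon temple ivory island leather knife"); the modifier is "citadel".
Inside "lagoon temple ivory island leather knife": head "knife" (specifically "island leather knife"), modifier "lagoon temple ivory".
Inside "lagoon temple ivory": head "ivory" (specifically "temple ivory"), modifier "lagoon".
Inside "temple ivory": head "ivory", modifier "temple".
Inside "island leather knife": head "knife", modifier "island leather".
Inside "island leather": head "leather", modifier "island".
Assembled: [citadel [[lagoon [temple ivory]] [[island leather] knife]]].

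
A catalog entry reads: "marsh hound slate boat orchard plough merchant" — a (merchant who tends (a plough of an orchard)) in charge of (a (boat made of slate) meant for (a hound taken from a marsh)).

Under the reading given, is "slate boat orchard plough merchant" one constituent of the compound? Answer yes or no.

The top-level split is [marsh hound slate boat] [orchard plough merchant]; the full structure is [[[marsh hound] [slate boat]] [[orchard plough] merchant]].
"slate boat orchard plough merchant" straddles a constituent boundary, so it is not a single unit.

no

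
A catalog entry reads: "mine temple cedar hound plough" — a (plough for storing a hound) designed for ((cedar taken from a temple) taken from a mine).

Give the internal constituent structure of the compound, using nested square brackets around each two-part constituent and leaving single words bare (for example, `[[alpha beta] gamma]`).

[[mine [temple cedar]] [hound plough]]

At the top level: head "plough" (specifically "hound plough"); modifier "mine temple cedar".
Within "mine temple cedar", the head is "cedar" (specifically "temple cedar") and the modifier is "mine".
Within "temple cedar", the head is "cedar" and the modifier is "temple".
Within "hound plough", the head is "plough" and the modifier is "hound".
So the structure is [[mine [temple cedar]] [hound plough]].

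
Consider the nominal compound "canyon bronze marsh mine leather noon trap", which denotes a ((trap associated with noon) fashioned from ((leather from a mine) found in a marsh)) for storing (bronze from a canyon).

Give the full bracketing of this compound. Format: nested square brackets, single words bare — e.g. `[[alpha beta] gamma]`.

[[canyon bronze] [[marsh [mine leather]] [noon trap]]]

The outermost head in the paraphrase is "trap" (specifically "marsh mine leather noon trap"), modified by "canyon bronze".
"canyon bronze" → head "bronze", modifier "canyon".
"marsh mine leather noon trap" → head "trap" (specifically "noon trap"), modifier "marsh mine leather".
"marsh mine leather" → head "leather" (specifically "mine leather"), modifier "marsh".
"mine leather" → head "leather", modifier "mine".
"noon trap" → head "trap", modifier "noon".
Putting it together: [[canyon bronze] [[marsh [mine leather]] [noon trap]]].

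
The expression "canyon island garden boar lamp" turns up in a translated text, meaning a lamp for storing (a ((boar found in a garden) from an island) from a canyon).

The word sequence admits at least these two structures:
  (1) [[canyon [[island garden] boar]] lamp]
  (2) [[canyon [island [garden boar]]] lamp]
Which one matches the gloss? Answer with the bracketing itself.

[[canyon [island [garden boar]]] lamp]

The paraphrase's head is the "lamp" part ("lamp"); its modifier is "canyon island garden boar".
That top-level split, carried through the inner groups, gives [[canyon [island [garden boar]]] lamp].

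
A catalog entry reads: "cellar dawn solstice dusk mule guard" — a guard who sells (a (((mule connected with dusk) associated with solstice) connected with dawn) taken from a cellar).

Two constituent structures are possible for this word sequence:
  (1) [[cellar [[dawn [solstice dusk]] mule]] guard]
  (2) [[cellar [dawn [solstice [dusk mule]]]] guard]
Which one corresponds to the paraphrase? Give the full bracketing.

[[cellar [dawn [solstice [dusk mule]]]] guard]

The paraphrase's head is the "guard" part ("guard"); its modifier is "cellar dawn solstice dusk mule".
That top-level split, carried through the inner groups, gives [[cellar [dawn [solstice [dusk mule]]]] guard].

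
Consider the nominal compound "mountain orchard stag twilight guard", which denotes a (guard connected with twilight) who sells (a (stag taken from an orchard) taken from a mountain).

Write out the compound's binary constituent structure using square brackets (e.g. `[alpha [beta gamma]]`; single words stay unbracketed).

[[mountain [orchard stag]] [twilight guard]]

Whole compound: head "guard" (specifically "twilight guard"), modifier "mountain orchard stag".
"mountain orchard stag" → head "stag" (specifically "orchard stag"), modifier "mountain".
"orchard stag" → head "stag", modifier "orchard".
"twilight guard" → head "guard", modifier "twilight".
Assembled: [[mountain [orchard stag]] [twilight guard]].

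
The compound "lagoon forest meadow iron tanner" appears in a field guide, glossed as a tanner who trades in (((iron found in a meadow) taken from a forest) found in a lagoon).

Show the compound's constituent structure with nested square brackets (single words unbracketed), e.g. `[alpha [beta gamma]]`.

Overall it is a kind of tanner; the modifier is "lagoon forest meadow iron".
Inside "lagoon forest meadow iron": head "iron" (specifically "forest meadow iron"), modifier "lagoon".
Inside "forest meadow iron": head "iron" (specifically "meadow iron"), modifier "forest".
Inside "meadow iron": head "iron", modifier "meadow".
Putting it together: [[lagoon [forest [meadow iron]]] tanner].

[[lagoon [forest [meadow iron]]] tanner]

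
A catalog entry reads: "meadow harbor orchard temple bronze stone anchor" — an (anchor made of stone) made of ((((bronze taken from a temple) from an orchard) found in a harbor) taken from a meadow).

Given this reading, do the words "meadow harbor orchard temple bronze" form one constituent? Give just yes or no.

The paraphrase groups the words so that "meadow harbor orchard temple bronze" is one unit: it corresponds to a single parenthesized sub-phrase.
The full structure is [[meadow [harbor [orchard [temple bronze]]]] [stone anchor]], in which [meadow harbor orchard temple bronze] is a constituent.

yes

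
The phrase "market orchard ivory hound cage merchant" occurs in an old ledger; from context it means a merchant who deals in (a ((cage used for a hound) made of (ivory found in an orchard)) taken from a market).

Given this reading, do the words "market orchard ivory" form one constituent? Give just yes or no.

The top-level split is [market orchard ivory hound cage] [merchant]; the full structure is [[market [[orchard ivory] [hound cage]]] merchant].
"market orchard ivory" straddles a constituent boundary, so it is not a single unit.

no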